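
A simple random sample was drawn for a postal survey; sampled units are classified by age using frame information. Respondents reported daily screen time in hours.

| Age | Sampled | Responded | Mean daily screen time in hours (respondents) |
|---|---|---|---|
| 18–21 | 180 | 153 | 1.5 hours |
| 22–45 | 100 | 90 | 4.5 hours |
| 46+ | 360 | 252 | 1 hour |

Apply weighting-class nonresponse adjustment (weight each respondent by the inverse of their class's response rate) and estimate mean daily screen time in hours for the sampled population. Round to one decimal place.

Class response rates: 18–21 153/180 = 85%, 22–45 90/100 = 90%, 46+ 252/360 = 70%.
Inverse-response-rate weighting restores each class to its sampled count, so class totals weight by n_sampled:
  18–21: 180 × 1.5 = 270
  22–45: 100 × 4.5 = 450
  46+: 360 × 1 = 360
Adjusted estimate = 1080 / 640 = 1.6875 → 1.7.

1.7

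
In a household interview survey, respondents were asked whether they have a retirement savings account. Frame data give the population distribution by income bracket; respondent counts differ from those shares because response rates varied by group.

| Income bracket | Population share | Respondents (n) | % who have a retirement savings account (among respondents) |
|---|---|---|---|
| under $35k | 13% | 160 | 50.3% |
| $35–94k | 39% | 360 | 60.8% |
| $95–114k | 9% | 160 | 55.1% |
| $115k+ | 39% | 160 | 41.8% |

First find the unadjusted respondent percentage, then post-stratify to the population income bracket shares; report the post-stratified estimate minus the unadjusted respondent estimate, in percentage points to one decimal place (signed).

Naive respondent-only estimate (weights = respondent counts):
  (160/840)×50.3 + (360/840)×60.8 + (160/840)×55.1 + (160/840)×41.8 = 54.0952%
Post-stratifying to population shares instead:
  0.13×50.3 + 0.39×60.8 + 0.09×55.1 + 0.39×41.8 = 51.512%
Difference = 51.512 − 54.0952 = -2.5832 pp.

-2.6 percentage points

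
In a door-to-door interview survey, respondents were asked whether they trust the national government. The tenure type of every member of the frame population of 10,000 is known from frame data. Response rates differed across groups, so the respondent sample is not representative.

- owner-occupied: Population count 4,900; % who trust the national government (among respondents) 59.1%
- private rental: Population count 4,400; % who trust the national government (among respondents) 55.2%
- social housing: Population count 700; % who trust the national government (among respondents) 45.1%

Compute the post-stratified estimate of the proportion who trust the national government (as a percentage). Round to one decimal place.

Reweight to the known tenure type distribution:
  owner-occupied: (4,900/10,000) × 59.1 = 28.959
  private rental: (4,400/10,000) × 55.2 = 24.288
  social housing: (700/10,000) × 45.1 = 3.157
Post-stratified estimate = 56.404 → 56.4%.

56.4%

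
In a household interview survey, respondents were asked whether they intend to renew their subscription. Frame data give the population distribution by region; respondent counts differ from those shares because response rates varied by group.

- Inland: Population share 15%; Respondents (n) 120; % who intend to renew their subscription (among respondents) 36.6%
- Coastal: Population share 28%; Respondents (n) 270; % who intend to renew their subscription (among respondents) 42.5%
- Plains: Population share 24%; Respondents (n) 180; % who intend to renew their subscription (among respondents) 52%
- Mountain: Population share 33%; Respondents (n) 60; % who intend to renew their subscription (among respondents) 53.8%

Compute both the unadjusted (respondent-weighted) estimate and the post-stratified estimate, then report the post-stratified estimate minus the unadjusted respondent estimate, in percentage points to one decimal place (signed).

+2.5 percentage points

Naive respondent-only estimate (weights = respondent counts):
  (120/630)×36.6 + (270/630)×42.5 + (180/630)×52 + (60/630)×53.8 = 45.1667%
Post-stratified estimate weights by population shares:
  0.15×36.6 + 0.28×42.5 + 0.24×52 + 0.33×53.8 = 47.624%
Difference = 47.624 − 45.1667 = 2.4573 pp.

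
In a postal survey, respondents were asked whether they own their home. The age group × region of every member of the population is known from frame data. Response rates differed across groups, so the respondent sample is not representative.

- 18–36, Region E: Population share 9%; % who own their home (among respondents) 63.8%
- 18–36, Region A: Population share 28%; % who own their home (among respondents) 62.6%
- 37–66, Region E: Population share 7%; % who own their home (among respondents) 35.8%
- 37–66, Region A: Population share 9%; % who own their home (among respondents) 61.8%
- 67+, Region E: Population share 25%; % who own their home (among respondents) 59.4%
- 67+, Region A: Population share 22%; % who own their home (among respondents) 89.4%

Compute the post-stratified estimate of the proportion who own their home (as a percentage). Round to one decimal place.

65.9%

Weight each group's respondent value by its population share:
  18–36, Region E: 0.09 × 63.8 = 5.742
  18–36, Region A: 0.28 × 62.6 = 17.528
  37–66, Region E: 0.07 × 35.8 = 2.506
  37–66, Region A: 0.09 × 61.8 = 5.562
  67+, Region E: 0.25 × 59.4 = 14.85
  67+, Region A: 0.22 × 89.4 = 19.668
Post-stratified estimate = 65.856 → 65.9%.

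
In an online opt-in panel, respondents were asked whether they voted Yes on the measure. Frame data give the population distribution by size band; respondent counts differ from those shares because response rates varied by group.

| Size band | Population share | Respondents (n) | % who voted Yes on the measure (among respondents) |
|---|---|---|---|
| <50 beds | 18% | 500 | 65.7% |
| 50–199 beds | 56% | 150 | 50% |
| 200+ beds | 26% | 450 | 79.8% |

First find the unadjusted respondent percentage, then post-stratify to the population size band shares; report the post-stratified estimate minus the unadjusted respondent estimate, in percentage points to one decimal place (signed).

-8.8 percentage points

Unadjusted (pooled respondent) estimate weights by respondent counts:
  (500/1100)×65.7 + (150/1100)×50 + (450/1100)×79.8 = 69.3273%
Reweighting by population size band shares:
  0.18×65.7 + 0.56×50 + 0.26×79.8 = 60.574%
Difference = 60.574 − 69.3273 = -8.7533 pp.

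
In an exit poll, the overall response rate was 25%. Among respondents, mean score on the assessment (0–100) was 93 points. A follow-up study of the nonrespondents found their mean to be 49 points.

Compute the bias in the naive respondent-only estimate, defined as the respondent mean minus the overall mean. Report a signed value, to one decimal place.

Nonresponse fraction = 1 − 0.25 = 0.75.
Bias = (nonresponse fraction) × (respondent mean − nonrespondent mean)
     = 0.75 × (93 − 49) = 0.75 × 44 = 33.

+33.0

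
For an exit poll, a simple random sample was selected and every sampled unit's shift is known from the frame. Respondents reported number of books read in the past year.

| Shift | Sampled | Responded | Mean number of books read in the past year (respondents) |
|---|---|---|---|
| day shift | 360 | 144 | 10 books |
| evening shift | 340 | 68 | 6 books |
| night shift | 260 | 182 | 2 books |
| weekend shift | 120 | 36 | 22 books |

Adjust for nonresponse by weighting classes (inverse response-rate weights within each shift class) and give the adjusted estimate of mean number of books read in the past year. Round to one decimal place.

Class response rates: day shift 144/360 = 40%, evening shift 68/340 = 20%, night shift 182/260 = 70%, weekend shift 36/120 = 30%.
Each respondent's weight = sampled/responded in their class; summing within a class gives n_sampled, so:
  day shift: 360 × 10 = 3600
  evening shift: 340 × 6 = 2040
  night shift: 260 × 2 = 520
  weekend shift: 120 × 22 = 2640
Adjusted estimate = 8800 / 1,080 = 8.14815 → 8.1.

8.1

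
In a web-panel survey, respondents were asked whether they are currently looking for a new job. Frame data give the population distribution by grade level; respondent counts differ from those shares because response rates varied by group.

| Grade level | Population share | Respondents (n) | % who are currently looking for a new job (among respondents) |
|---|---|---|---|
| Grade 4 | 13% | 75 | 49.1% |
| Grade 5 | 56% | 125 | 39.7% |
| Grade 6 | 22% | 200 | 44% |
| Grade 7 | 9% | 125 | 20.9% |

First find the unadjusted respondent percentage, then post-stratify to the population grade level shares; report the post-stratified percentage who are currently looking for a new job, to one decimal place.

Without adjustment, the pooled respondent share is:
  (75/525)×49.1 + (125/525)×39.7 + (200/525)×44 + (125/525)×20.9 = 38.2048%
Post-stratifying to population shares instead:
  0.13×49.1 + 0.56×39.7 + 0.22×44 + 0.09×20.9 = 40.176%

40.2%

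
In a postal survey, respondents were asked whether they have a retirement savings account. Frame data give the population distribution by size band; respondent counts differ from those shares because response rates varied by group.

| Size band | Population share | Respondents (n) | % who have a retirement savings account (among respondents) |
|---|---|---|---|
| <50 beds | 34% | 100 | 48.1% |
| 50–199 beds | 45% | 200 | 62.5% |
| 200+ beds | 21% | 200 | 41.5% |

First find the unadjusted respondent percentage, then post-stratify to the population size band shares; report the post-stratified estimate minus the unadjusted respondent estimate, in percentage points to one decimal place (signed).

Unadjusted (pooled respondent) estimate weights by respondent counts:
  (100/500)×48.1 + (200/500)×62.5 + (200/500)×41.5 = 51.22%
Post-stratified estimate weights by population shares:
  0.34×48.1 + 0.45×62.5 + 0.21×41.5 = 53.194%
Difference = 53.194 − 51.22 = 1.974 pp.

+2.0 percentage points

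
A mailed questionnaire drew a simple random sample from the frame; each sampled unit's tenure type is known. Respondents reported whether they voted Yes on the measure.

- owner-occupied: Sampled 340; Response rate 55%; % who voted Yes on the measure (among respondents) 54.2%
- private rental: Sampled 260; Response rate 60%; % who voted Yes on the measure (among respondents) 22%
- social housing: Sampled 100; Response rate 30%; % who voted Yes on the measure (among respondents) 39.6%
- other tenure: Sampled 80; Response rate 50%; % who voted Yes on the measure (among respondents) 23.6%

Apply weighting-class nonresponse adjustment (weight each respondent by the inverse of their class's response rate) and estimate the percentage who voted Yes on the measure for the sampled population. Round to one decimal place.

38.5%

Weighting each respondent by the inverse class response rate inflates each class back to its sampled size, so the class weight is n_sampled:
  owner-occupied: 340 × 54.2 = 18,428
  private rental: 260 × 22 = 5720
  social housing: 100 × 39.6 = 3960
  other tenure: 80 × 23.6 = 1888
Adjusted estimate = 29,996 / 780 = 38.4564 → 38.5%.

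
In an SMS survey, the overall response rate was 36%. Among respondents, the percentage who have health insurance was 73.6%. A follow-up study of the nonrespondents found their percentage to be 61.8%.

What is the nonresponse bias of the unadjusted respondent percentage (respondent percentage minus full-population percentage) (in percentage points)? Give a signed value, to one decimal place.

Nonresponse fraction = 1 − 0.36 = 0.64.
Bias = (nonresponse fraction) × (respondent percentage − nonrespondent percentage)
     = 0.64 × (73.6 − 61.8) = 0.64 × 11.8 = 7.552.

+7.6 percentage points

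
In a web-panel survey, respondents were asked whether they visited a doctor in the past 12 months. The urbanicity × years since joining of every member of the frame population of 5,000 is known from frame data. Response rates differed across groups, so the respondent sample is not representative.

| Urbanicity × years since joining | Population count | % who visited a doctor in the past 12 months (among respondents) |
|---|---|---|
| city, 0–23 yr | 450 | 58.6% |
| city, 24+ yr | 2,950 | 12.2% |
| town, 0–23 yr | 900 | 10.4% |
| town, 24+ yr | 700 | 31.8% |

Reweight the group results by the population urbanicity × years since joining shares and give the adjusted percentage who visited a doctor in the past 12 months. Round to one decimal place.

Weight each group's respondent value by its population share:
  city, 0–23 yr: (450/5,000) × 58.6 = 5.274
  city, 24+ yr: (2,950/5,000) × 12.2 = 7.198
  town, 0–23 yr: (900/5,000) × 10.4 = 1.872
  town, 24+ yr: (700/5,000) × 31.8 = 4.452
Post-stratified estimate = 18.796 → 18.8%.

18.8%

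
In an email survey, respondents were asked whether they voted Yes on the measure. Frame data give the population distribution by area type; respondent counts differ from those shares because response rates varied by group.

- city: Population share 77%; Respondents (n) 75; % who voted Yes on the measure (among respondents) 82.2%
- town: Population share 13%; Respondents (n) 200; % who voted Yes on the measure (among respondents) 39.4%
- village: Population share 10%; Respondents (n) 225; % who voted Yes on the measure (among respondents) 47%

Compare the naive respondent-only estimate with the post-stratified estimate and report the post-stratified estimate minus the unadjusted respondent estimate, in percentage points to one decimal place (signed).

Naive respondent-only estimate (weights = respondent counts):
  (75/500)×82.2 + (200/500)×39.4 + (225/500)×47 = 49.24%
Reweighting by population area type shares:
  0.77×82.2 + 0.13×39.4 + 0.1×47 = 73.116%
Difference = 73.116 − 49.24 = 23.876 pp.

+23.9 percentage points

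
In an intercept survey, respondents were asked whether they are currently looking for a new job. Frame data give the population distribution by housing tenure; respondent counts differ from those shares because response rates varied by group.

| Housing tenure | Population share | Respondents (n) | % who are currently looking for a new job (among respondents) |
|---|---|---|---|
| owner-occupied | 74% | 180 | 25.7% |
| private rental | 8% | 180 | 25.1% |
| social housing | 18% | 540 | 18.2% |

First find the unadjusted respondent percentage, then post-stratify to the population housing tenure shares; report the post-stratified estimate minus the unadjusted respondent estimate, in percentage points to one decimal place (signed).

+3.2 percentage points

Naive respondent-only estimate (weights = respondent counts):
  (180/900)×25.7 + (180/900)×25.1 + (540/900)×18.2 = 21.08%
Reweighting by population housing tenure shares:
  0.74×25.7 + 0.08×25.1 + 0.18×18.2 = 24.302%
Difference = 24.302 − 21.08 = 3.222 pp.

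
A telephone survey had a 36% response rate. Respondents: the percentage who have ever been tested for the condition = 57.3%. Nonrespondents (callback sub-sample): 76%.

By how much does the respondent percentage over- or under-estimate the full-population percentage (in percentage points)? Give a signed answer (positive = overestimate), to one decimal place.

Nonresponse fraction = 1 − 0.36 = 0.64.
Bias = (nonresponse fraction) × (respondent percentage − nonrespondent percentage)
     = 0.64 × (57.3 − 76) = 0.64 × -18.7 = -11.968.

-12.0 percentage points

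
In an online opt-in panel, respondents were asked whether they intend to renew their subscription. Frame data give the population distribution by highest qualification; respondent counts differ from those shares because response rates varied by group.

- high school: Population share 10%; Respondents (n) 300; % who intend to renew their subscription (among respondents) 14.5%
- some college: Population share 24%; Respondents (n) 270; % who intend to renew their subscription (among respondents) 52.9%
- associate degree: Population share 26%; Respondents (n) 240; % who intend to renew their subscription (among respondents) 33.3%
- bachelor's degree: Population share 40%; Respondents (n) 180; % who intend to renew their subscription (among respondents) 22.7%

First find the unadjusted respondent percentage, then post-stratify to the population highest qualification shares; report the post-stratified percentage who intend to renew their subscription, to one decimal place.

31.9%

Unadjusted (pooled respondent) estimate weights by respondent counts:
  (300/990)×14.5 + (270/990)×52.9 + (240/990)×33.3 + (180/990)×22.7 = 31.0212%
Post-stratified estimate weights by population shares:
  0.1×14.5 + 0.24×52.9 + 0.26×33.3 + 0.4×22.7 = 31.884%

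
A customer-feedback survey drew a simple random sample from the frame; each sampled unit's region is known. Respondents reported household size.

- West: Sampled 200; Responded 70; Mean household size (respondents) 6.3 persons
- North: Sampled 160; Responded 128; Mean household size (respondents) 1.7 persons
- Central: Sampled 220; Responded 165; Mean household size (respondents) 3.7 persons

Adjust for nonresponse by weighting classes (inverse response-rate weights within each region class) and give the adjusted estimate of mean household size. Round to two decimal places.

4.04

Response rates by class: West 70/200 = 35%, North 128/160 = 80%, Central 165/220 = 75%.
Inverse-response-rate weighting restores each class to its sampled count, so class totals weight by n_sampled:
  West: 200 × 6.3 = 1260
  North: 160 × 1.7 = 272
  Central: 220 × 3.7 = 814
Adjusted estimate = 2346 / 580 = 4.04483 → 4.04.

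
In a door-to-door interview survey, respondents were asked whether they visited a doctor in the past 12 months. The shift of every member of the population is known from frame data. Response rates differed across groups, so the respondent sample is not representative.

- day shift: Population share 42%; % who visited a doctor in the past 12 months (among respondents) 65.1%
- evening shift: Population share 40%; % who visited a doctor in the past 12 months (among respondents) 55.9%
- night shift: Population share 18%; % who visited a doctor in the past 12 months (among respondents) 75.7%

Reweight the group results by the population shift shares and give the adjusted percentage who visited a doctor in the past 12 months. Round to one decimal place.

Post-stratification weights by population share, not respondent share:
  day shift: 0.42 × 65.1 = 27.342
  evening shift: 0.4 × 55.9 = 22.36
  night shift: 0.18 × 75.7 = 13.626
Post-stratified estimate = 63.328 → 63.3%.

63.3%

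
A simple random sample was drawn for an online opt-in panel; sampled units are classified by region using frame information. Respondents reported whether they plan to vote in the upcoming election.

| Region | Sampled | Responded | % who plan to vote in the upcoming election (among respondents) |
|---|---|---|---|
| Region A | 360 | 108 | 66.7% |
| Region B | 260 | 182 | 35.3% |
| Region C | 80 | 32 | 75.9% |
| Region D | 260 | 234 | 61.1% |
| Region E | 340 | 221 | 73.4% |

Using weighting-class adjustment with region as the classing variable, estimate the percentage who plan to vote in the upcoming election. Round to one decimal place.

61.6%

Class response rates: Region A 108/360 = 30%, Region B 182/260 = 70%, Region C 32/80 = 40%, Region D 234/260 = 90%, Region E 221/340 = 65%.
Inverse-response-rate weighting restores each class to its sampled count, so class totals weight by n_sampled:
  Region A: 360 × 66.7 = 24,012
  Region B: 260 × 35.3 = 9178
  Region C: 80 × 75.9 = 6072
  Region D: 260 × 61.1 = 15,886
  Region E: 340 × 73.4 = 24956
Adjusted estimate = 80,104 / 1,300 = 61.6185 → 61.6%.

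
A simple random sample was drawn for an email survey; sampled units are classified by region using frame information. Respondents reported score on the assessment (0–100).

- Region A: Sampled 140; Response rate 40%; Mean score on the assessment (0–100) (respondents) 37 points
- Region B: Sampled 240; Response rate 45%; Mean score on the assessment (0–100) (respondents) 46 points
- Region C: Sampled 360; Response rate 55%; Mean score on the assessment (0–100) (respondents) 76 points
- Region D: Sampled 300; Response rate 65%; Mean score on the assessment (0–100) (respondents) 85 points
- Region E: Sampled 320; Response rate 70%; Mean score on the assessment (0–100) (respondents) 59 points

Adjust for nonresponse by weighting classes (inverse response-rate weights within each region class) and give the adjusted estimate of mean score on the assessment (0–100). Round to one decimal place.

64.7

Each respondent's weight = sampled/responded in their class; summing within a class gives n_sampled, so:
  Region A: 140 × 37 = 5180
  Region B: 240 × 46 = 11,040
  Region C: 360 × 76 = 27,360
  Region D: 300 × 85 = 25,500
  Region E: 320 × 59 = 18,880
Adjusted estimate = 87,960 / 1,360 = 64.6765 → 64.7.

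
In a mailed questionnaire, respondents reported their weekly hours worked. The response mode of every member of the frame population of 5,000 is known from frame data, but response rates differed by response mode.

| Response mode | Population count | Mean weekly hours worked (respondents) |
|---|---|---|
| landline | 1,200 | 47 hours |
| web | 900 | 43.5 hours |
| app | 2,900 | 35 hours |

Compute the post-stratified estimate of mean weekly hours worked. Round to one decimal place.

39.4

Post-stratification weights by population share, not respondent share:
  landline: (1,200/5,000) × 47 = 11.28
  web: (900/5,000) × 43.5 = 7.83
  app: (2,900/5,000) × 35 = 20.3
Post-stratified estimate = 39.41 → 39.4.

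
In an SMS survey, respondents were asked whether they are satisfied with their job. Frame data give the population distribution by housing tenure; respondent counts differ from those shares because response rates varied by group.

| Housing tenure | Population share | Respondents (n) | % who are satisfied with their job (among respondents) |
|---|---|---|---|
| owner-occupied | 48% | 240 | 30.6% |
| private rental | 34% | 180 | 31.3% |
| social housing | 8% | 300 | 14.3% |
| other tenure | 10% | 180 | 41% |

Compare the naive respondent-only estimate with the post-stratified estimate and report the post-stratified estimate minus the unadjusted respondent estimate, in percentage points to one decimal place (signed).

+3.2 percentage points

Without adjustment, the pooled respondent share is:
  (240/900)×30.6 + (180/900)×31.3 + (300/900)×14.3 + (180/900)×41 = 27.3867%
Reweighting by population housing tenure shares:
  0.48×30.6 + 0.34×31.3 + 0.08×14.3 + 0.1×41 = 30.574%
Difference = 30.574 − 27.3867 = 3.1873 pp.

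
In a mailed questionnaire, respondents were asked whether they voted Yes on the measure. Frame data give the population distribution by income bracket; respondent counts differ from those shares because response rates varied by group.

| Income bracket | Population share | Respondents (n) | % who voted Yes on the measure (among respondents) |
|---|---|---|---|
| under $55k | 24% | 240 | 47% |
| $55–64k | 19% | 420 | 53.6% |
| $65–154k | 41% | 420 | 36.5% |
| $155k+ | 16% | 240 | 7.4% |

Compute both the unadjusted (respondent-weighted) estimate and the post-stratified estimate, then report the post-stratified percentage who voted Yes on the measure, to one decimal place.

37.6%

Unadjusted (pooled respondent) estimate weights by respondent counts:
  (240/1320)×47 + (420/1320)×53.6 + (420/1320)×36.5 + (240/1320)×7.4 = 38.5591%
Reweighting by population income bracket shares:
  0.24×47 + 0.19×53.6 + 0.41×36.5 + 0.16×7.4 = 37.613%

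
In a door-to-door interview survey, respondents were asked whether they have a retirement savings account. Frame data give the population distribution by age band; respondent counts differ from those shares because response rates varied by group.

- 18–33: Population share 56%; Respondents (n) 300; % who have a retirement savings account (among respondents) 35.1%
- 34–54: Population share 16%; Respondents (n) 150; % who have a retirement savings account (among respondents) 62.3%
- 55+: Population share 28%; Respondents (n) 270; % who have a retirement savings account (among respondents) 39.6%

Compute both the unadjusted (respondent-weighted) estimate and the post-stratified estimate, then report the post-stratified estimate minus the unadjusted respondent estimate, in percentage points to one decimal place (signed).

Naive respondent-only estimate (weights = respondent counts):
  (300/720)×35.1 + (150/720)×62.3 + (270/720)×39.6 = 42.4542%
Post-stratified estimate weights by population shares:
  0.56×35.1 + 0.16×62.3 + 0.28×39.6 = 40.712%
Difference = 40.712 − 42.4542 = -1.7422 pp.

-1.7 percentage points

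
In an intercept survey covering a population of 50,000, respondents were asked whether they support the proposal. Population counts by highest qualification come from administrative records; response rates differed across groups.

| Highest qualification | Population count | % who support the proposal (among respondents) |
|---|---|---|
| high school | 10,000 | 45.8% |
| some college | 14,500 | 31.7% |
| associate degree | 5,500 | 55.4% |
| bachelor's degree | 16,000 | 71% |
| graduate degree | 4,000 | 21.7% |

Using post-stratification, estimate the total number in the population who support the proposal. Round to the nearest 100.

24,500

Apply each group's respondent rate to its population count:
  high school: 10,000 × 45.8% = 4580
  some college: 14,500 × 31.7% = 4596.5
  associate degree: 5,500 × 55.4% = 3047
  bachelor's degree: 16,000 × 71% = 11,360
  graduate degree: 4,000 × 21.7% = 868
Estimated total = 24451.5 → 24,500.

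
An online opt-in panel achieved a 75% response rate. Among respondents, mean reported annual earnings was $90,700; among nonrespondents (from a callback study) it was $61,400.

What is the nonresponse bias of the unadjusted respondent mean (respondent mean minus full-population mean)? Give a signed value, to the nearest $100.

+$7,300

Nonresponse fraction = 1 − 0.75 = 0.25.
Bias = (nonresponse fraction) × (respondent mean − nonrespondent mean)
     = 0.25 × (90,700 − 61,400) = 0.25 × 29,300 = 7325.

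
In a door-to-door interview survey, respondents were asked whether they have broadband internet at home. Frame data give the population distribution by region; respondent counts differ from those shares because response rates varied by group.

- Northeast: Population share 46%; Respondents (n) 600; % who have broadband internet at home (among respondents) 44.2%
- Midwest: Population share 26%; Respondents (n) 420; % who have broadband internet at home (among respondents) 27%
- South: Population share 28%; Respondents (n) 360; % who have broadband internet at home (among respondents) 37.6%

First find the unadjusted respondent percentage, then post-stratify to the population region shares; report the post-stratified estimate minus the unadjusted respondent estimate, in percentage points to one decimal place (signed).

+0.6 percentage points

Unadjusted (pooled respondent) estimate weights by respondent counts:
  (600/1380)×44.2 + (420/1380)×27 + (360/1380)×37.6 = 37.2435%
Reweighting by population region shares:
  0.46×44.2 + 0.26×27 + 0.28×37.6 = 37.88%
Difference = 37.88 − 37.2435 = 0.6365 pp.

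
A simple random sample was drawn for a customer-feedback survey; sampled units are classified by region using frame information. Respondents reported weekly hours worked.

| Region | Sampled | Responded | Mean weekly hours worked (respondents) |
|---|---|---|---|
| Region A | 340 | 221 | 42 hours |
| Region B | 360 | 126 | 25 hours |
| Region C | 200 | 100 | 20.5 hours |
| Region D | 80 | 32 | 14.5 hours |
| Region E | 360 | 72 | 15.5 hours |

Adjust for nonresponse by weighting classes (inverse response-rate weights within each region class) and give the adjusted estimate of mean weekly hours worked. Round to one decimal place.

25.5

Response rates by class: Region A 221/340 = 65%, Region B 126/360 = 35%, Region C 100/200 = 50%, Region D 32/80 = 40%, Region E 72/360 = 20%.
Inverse-response-rate weighting restores each class to its sampled count, so class totals weight by n_sampled:
  Region A: 340 × 42 = 14,280
  Region B: 360 × 25 = 9000
  Region C: 200 × 20.5 = 4100
  Region D: 80 × 14.5 = 1160
  Region E: 360 × 15.5 = 5580
Adjusted estimate = 34,120 / 1,340 = 25.4627 → 25.5.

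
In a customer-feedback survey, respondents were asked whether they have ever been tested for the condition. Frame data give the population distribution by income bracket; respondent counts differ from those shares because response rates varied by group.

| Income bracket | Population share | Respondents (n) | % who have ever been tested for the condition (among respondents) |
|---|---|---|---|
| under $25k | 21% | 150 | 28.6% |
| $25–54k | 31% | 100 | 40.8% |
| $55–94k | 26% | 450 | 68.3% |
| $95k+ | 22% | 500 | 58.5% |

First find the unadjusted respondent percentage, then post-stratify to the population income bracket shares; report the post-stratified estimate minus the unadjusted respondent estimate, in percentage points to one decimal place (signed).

Unadjusted (pooled respondent) estimate weights by respondent counts:
  (150/1200)×28.6 + (100/1200)×40.8 + (450/1200)×68.3 + (500/1200)×58.5 = 56.9625%
Post-stratified estimate weights by population shares:
  0.21×28.6 + 0.31×40.8 + 0.26×68.3 + 0.22×58.5 = 49.282%
Difference = 49.282 − 56.9625 = -7.6805 pp.

-7.7 percentage points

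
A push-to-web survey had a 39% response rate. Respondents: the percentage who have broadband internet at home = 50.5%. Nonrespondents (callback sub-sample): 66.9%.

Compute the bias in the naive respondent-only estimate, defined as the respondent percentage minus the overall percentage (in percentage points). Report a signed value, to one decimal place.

-10.0 percentage points

Nonresponse fraction = 1 − 0.39 = 0.61.
Bias = (nonresponse fraction) × (respondent percentage − nonrespondent percentage)
     = 0.61 × (50.5 − 66.9) = 0.61 × -16.4 = -10.004.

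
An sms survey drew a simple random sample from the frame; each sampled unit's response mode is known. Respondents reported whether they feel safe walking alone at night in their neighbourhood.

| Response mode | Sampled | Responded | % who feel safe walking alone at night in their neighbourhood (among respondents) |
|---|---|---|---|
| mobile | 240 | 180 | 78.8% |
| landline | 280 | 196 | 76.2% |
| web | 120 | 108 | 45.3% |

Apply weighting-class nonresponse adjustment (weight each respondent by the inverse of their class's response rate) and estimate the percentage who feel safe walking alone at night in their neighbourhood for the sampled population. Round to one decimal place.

Response rates by class: mobile 180/240 = 75%, landline 196/280 = 70%, web 108/120 = 90%.
Weighting each respondent by the inverse class response rate inflates each class back to its sampled size, so the class weight is n_sampled:
  mobile: 240 × 78.8 = 18,912
  landline: 280 × 76.2 = 21,336
  web: 120 × 45.3 = 5436
Adjusted estimate = 45,684 / 640 = 71.3812 → 71.4%.

71.4%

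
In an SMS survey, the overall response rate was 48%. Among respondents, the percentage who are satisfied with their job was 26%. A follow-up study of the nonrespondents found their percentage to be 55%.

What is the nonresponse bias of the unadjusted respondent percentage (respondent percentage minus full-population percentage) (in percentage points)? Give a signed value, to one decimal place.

Nonresponse fraction = 1 − 0.48 = 0.52.
Bias = (nonresponse fraction) × (respondent percentage − nonrespondent percentage)
     = 0.52 × (26 − 55) = 0.52 × -29 = -15.08.

-15.1 percentage points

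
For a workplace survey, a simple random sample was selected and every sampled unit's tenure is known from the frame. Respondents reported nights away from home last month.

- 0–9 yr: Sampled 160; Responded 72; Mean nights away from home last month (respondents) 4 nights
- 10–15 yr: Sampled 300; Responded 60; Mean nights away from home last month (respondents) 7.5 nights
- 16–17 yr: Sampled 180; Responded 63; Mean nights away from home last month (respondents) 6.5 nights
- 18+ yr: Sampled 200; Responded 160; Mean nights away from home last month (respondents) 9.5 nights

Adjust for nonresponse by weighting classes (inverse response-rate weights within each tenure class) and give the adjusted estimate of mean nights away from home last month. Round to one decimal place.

Response rates by class: 0–9 yr 72/160 = 45%, 10–15 yr 60/300 = 20%, 16–17 yr 63/180 = 35%, 18+ yr 160/200 = 80%.
Each respondent's weight = sampled/responded in their class; summing within a class gives n_sampled, so:
  0–9 yr: 160 × 4 = 640
  10–15 yr: 300 × 7.5 = 2250
  16–17 yr: 180 × 6.5 = 1170
  18+ yr: 200 × 9.5 = 1900
Adjusted estimate = 5960 / 840 = 7.09524 → 7.1.

7.1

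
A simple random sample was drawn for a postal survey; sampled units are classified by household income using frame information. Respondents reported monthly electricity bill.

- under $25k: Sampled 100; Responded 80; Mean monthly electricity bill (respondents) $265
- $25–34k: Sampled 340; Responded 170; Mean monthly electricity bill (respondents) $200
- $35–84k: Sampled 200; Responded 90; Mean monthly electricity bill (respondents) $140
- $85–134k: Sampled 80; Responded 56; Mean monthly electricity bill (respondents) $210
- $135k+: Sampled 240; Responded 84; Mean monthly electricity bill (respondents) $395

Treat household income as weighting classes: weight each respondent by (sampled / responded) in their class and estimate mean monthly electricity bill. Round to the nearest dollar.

$244

Class response rates: under $25k 80/100 = 80%, $25–34k 170/340 = 50%, $35–84k 90/200 = 45%, $85–134k 56/80 = 70%, $135k+ 84/240 = 35%.
With weight = n_sampled/n_responded per class, the weighted class total is n_sampled:
  under $25k: 100 × 265 = 26,500
  $25–34k: 340 × 200 = 68,000
  $35–84k: 200 × 140 = 28,000
  $85–134k: 80 × 210 = 16,800
  $135k+: 240 × 395 = 94,800
Adjusted estimate = 234,100 / 960 = 243.854 → $244.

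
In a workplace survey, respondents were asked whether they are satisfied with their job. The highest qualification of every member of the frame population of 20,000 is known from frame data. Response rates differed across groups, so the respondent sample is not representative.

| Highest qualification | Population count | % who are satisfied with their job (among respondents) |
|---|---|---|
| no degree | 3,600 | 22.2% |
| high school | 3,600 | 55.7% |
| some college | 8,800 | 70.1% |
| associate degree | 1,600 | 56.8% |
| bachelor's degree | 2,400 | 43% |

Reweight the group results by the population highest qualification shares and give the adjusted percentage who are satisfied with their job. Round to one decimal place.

Each cell contributes population-share × respondent value:
  no degree: (3,600/20,000) × 22.2 = 3.996
  high school: (3,600/20,000) × 55.7 = 10.026
  some college: (8,800/20,000) × 70.1 = 30.844
  associate degree: (1,600/20,000) × 56.8 = 4.544
  bachelor's degree: (2,400/20,000) × 43 = 5.16
Post-stratified estimate = 54.57 → 54.6%.

54.6%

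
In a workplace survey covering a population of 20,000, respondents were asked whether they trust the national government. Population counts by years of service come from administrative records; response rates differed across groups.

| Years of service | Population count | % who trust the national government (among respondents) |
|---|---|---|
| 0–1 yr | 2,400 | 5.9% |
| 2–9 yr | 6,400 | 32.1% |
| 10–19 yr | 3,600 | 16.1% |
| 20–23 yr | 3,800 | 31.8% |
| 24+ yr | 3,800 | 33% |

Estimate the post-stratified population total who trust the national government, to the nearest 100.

5,200

Each cell contributes its population count × the respondent rate:
  0–1 yr: 2,400 × 5.9% = 141.6
  2–9 yr: 6,400 × 32.1% = 2054.4
  10–19 yr: 3,600 × 16.1% = 579.6
  20–23 yr: 3,800 × 31.8% = 1208.4
  24+ yr: 3,800 × 33% = 1254
Estimated total = 5238 → 5,200.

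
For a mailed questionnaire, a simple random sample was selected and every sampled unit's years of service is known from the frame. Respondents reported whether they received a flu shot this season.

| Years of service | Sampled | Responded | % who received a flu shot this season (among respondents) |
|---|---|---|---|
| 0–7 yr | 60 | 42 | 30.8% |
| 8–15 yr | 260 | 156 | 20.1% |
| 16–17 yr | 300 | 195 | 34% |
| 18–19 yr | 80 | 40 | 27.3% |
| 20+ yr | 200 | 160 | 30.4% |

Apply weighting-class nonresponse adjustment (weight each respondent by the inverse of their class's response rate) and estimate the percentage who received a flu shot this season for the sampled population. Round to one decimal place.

28.4%

Class response rates: 0–7 yr 42/60 = 70%, 8–15 yr 156/260 = 60%, 16–17 yr 195/300 = 65%, 18–19 yr 40/80 = 50%, 20+ yr 160/200 = 80%.
With weight = n_sampled/n_responded per class, the weighted class total is n_sampled:
  0–7 yr: 60 × 30.8 = 1848
  8–15 yr: 260 × 20.1 = 5226
  16–17 yr: 300 × 34 = 10,200
  18–19 yr: 80 × 27.3 = 2184
  20+ yr: 200 × 30.4 = 6080
Adjusted estimate = 25,538 / 900 = 28.3756 → 28.4%.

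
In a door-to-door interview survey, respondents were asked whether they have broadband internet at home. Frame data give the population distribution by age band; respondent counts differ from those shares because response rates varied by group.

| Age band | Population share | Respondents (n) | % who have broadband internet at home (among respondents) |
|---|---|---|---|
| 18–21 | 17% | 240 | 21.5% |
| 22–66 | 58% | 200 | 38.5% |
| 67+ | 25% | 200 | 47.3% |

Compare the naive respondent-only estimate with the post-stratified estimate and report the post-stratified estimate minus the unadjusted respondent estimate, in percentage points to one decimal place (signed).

+2.9 percentage points

Naive respondent-only estimate (weights = respondent counts):
  (240/640)×21.5 + (200/640)×38.5 + (200/640)×47.3 = 34.875%
Post-stratified estimate weights by population shares:
  0.17×21.5 + 0.58×38.5 + 0.25×47.3 = 37.81%
Difference = 37.81 − 34.875 = 2.935 pp.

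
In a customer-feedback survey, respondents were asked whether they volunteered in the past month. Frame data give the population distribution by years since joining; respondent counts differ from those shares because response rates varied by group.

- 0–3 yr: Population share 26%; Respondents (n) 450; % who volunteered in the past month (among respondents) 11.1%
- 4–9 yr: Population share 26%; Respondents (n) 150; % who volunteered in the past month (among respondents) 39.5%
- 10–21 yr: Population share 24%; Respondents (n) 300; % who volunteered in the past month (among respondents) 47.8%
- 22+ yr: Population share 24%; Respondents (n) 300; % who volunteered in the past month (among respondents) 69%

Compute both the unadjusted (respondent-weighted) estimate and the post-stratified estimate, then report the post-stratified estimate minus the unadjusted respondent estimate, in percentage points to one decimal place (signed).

+2.9 percentage points

Without adjustment, the pooled respondent share is:
  (450/1200)×11.1 + (150/1200)×39.5 + (300/1200)×47.8 + (300/1200)×69 = 38.3%
Reweighting by population years since joining shares:
  0.26×11.1 + 0.26×39.5 + 0.24×47.8 + 0.24×69 = 41.188%
Difference = 41.188 − 38.3 = 2.888 pp.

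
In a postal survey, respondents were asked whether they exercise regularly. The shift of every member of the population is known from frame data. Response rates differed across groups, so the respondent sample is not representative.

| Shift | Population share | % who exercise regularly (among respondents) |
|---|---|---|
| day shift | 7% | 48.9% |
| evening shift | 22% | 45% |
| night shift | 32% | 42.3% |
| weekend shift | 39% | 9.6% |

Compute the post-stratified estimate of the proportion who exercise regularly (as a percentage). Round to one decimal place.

30.6%

Post-stratification weights by population share, not respondent share:
  day shift: 0.07 × 48.9 = 3.423
  evening shift: 0.22 × 45 = 9.9
  night shift: 0.32 × 42.3 = 13.536
  weekend shift: 0.39 × 9.6 = 3.744
Post-stratified estimate = 30.603 → 30.6%.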